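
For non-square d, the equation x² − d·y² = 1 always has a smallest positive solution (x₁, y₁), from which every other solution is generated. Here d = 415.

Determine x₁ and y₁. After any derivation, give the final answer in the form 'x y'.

18412804 903849

[20; 2,1,2,4,6,…,1,2,40] for √415; ℓ=16 ⇒ convergent index 15
a_0=20:  p_0=20·1+0=20,  q_0=20·0+1=1
a_1=2:  p_1=2·20+1=41,  q_1=2·1+0=2
a_2=1:  p_2=1·41+20=61,  q_2=1·2+1=3
…
a_6=1:  p_6=1·4441+713=5154,  q_6=1·218+35=253
a_7=1:  p_7=1·5154+4441=9595,  q_7=1·253+218=471
a_8=3:  p_8=3·9595+5154=33939,  q_8=3·471+253=1666
…
a_10=1:  p_10=1·43534+33939=77473,  q_10=1·2137+1666=3803
a_11=6:  p_11=6·77473+43534=508372,  q_11=6·3803+2137=24955
…
a_13=2:  p_13=2·2110961+508372=4730294,  q_13=2·103623+24955=232201
a_14=1:  p_14=1·4730294+2110961=6841255,  q_14=1·232201+103623=335824
a_15=2:  p_15=2·6841255+4730294=18412804,  q_15=2·335824+232201=903849
(x₁, y₁) = (18412804, 903849);  18412804² − 415·903849² = 1 ✓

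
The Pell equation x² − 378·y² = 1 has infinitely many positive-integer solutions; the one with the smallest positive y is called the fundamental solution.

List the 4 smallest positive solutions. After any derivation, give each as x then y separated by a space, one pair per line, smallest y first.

8749 450
153090001 7874100
2678768828749 137781001350
46873096812360001 2410891953748200

[19; 2,3,1,4,1,3,2,38] for √378; ℓ=8 ⇒ convergent index 7
step 0: (19, 1)  from 19·(1,0) + (0,1)
step 1: (39, 2)  from 2·(19,1) + (1,0)
…
step 3: (175, 9)  from 1·(136,7) + (39,2)
…
step 5: (1011, 52)  from 1·(836,43) + (175,9)
step 6: (3869, 199)  from 3·(1011,52) + (836,43)
step 7: (8749, 450)  from 2·(3869,199) + (1011,52)
(x₁, y₁) = (8749, 450);  8749² − 378·450² = 1 ✓
(8749+450√378)^2 = 153090001 + 7874100√378
(8749+450√378)^3 = 2678768828749 + 137781001350√378
(8749+450√378)^4 = 46873096812360001 + 2410891953748200√378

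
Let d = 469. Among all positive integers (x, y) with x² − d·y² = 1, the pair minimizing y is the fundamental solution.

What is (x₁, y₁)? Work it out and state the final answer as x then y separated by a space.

[21; 1,1,1,10,6,10,1,1,1,42] for √469; ℓ=10 ⇒ convergent index 9
step 0: (21, 1)  from 21·(1,0) + (0,1)
step 1: (22, 1)  from 1·(21,1) + (1,0)
…
step 5: (4223, 195)  from 6·(693,32) + (65,3)
…
step 8: (90069, 4159)  from 1·(47146,2177) + (42923,1982)
step 9: (137215, 6336)  from 1·(90069,4159) + (47146,2177)
→ (137215, 6336).  Check: 137215²=18827956225, 469·6336²=18827956224, difference 1.

137215 6336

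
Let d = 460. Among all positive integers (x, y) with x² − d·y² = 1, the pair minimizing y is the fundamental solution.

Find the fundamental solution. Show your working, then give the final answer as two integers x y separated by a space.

[21; 2,4,3,1,2,10,2,1,3,4,2,42] for √460; ℓ=12 ⇒ convergent index 11
k=0  a_k=21  p_k/q_k = 21/1
k=1  a_k=2  p_k/q_k = 43/2
…
k=4  a_k=1  p_k/q_k = 815/38
…
k=8  a_k=1  p_k/q_k = 72257/3369
…
k=10  a_k=4  p_k/q_k = 1135029/52921
k=11  a_k=2  p_k/q_k = 2535751/118230
(x₁, y₁) = (2535751, 118230);  2535751² − 460·118230² = 1 ✓

2535751 118230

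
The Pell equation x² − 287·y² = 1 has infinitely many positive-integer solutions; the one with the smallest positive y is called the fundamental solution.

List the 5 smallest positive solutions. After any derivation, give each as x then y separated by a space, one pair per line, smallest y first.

√287 → a₀=16, period (1,15,1,32); ℓ=4 even so k=3
step 0: (16, 1)  from 16·(1,0) + (0,1)
…
step 2: (271, 16)  from 15·(17,1) + (16,1)
step 3: (288, 17)  from 1·(271,16) + (17,1)
(x₁, y₁) = (288, 17);  288² − 287·17² = 1 ✓
(288+17√287)^2 = 165887 + 9792√287
(288+17√287)^3 = 95550624 + 5640175√287
(288+17√287)^4 = 55036993537 + 3248731008√287
(288+17√287)^5 = 31701212726688 + 1871263420433√287

288 17
165887 9792
95550624 5640175
55036993537 3248731008
31701212726688 1871263420433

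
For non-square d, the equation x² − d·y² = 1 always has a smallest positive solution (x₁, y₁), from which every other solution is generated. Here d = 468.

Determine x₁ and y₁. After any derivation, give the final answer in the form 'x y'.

649 30

d=468: √d = [21; 1,1,1,2,1,1,1,42] (ℓ=8, even), read p_7/q_7
a_0=21:  p_0=21·1+0=21,  q_0=21·0+1=1
…
a_3=1:  p_3=1·43+22=65,  q_3=1·2+1=3
…
a_6=1:  p_6=1·238+173=411,  q_6=1·11+8=19
a_7=1:  p_7=1·411+238=649,  q_7=1·19+11=30
fundamental: x₁=649, y₁=30  (since 421201 − 468·900 = 1)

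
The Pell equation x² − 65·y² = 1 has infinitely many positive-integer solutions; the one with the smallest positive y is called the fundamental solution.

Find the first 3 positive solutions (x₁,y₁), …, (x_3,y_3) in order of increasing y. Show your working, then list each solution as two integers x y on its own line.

d=65: √d = [8; 16] (ℓ=1, odd), read p_1/q_1
i=0: a=8 ⇒ p=8, q=1
i=1: a=16 ⇒ p=129, q=16
fundamental: x₁=129, y₁=16  (since 16641 − 65·256 = 1)
(x_2, y_2) = (129·129 + 65·16·16, 129·16 + 16·129) = (33281, 4128)
(x_3, y_3) = (129·33281 + 65·16·4128, 129·4128 + 16·33281) = (8586369, 1065008)

129 16
33281 4128
8586369 1065008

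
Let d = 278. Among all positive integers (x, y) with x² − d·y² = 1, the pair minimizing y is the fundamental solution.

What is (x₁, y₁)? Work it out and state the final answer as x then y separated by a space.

[16; 1,2,16,2,1,32] for √278; ℓ=6 ⇒ convergent index 5
step 0: (16, 1)  from 16·(1,0) + (0,1)
…
step 4: (1684, 101)  from 2·(817,49) + (50,3)
step 5: (2501, 150)  from 1·(1684,101) + (817,49)
(x₁, y₁) = (2501, 150);  2501² − 278·150² = 1 ✓

2501 150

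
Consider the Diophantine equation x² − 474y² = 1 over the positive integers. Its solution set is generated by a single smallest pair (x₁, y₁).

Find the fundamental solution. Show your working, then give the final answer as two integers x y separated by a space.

193549 8890

d=474: √d = [21; 1,3,2,1,1,…,3,1,42] (ℓ=14, even), read p_13/q_13
i=0: a=21 ⇒ p=21, q=1
…
i=3: a=2 ⇒ p=196, q=9
i=4: a=1 ⇒ p=283, q=13
i=5: a=1 ⇒ p=479, q=22
i=6: a=1 ⇒ p=762, q=35
i=7: a=6 ⇒ p=5051, q=232
i=8: a=1 ⇒ p=5813, q=267
…
i=11: a=2 ⇒ p=44218, q=2031
i=12: a=3 ⇒ p=149331, q=6859
i=13: a=1 ⇒ p=193549, q=8890
fundamental: x₁=193549, y₁=8890  (since 37461215401 − 474·79032100 = 1)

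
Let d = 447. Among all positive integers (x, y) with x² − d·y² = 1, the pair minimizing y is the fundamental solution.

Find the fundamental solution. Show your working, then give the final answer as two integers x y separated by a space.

√447 = [21; 7,42, …], period ℓ=2 (even) → k=1
step 0: (21, 1)  from 21·(1,0) + (0,1)
step 1: (148, 7)  from 7·(21,1) + (1,0)
fundamental: x₁=148, y₁=7  (since 21904 − 447·49 = 1)

148 7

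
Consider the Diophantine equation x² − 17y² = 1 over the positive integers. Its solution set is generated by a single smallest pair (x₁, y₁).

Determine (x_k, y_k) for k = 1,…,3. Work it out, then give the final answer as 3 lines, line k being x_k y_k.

33 8
2177 528
143649 34840

√17 → a₀=4, period (8); ℓ=1 odd so k=1
step 0: (4, 1)  from 4·(1,0) + (0,1)
step 1: (33, 8)  from 8·(4,1) + (1,0)
fundamental: x₁=33, y₁=8  (since 1089 − 17·64 = 1)
k=2:  x_2 = 33·33+17·8·8 = 2177,  y_2 = 33·8+8·33 = 528
k=3:  x_3 = 33·2177+17·8·528 = 143649,  y_3 = 33·528+8·2177 = 34840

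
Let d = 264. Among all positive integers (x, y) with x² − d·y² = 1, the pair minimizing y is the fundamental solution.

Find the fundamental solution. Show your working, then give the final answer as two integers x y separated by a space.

d=264: √d = [16; 4,32] (ℓ=2, even), read p_1/q_1
k=0  a_k=16  p_k/q_k = 16/1
k=1  a_k=4  p_k/q_k = 65/4
→ (65, 4).  Check: 65²=4225, 264·4²=4224, difference 1.

65 4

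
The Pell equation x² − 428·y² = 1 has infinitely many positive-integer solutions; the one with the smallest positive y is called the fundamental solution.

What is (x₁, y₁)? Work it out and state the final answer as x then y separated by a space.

1850887 89466

√428 = [20; 1,2,4,1,5,10,5,1,4,2,1,40, …], period ℓ=12 (even) → k=11
i=0: a=20 ⇒ p=20, q=1
…
i=4: a=1 ⇒ p=331, q=16
…
i=9: a=4 ⇒ p=577179, q=27899
i=10: a=2 ⇒ p=1273708, q=61567
i=11: a=1 ⇒ p=1850887, q=89466
fundamental: x₁=1850887, y₁=89466  (since 3425782686769 − 428·8004165156 = 1)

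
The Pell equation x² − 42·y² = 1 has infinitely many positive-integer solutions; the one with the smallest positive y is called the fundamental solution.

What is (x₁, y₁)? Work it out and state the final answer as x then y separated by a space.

d=42: √d = [6; 2,12] (ℓ=2, even), read p_1/q_1
k=0  a_k=6  p_k/q_k = 6/1
k=1  a_k=2  p_k/q_k = 13/2
→ (13, 2).  Check: 13²=169, 42·2²=168, difference 1.

13 2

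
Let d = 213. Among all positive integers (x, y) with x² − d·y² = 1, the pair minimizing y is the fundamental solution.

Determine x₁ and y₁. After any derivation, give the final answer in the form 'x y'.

d=213: √d = [14; 1,1,2,6,1,8,1,6,2,1,1,28] (ℓ=12, even), read p_11/q_11
step 0: (14, 1)  from 14·(1,0) + (0,1)
step 1: (15, 1)  from 1·(14,1) + (1,0)
step 2: (29, 2)  from 1·(15,1) + (14,1)
step 3: (73, 5)  from 2·(29,2) + (15,1)
step 4: (467, 32)  from 6·(73,5) + (29,2)
…
step 6: (4787, 328)  from 8·(540,37) + (467,32)
…
step 8: (36749, 2518)  from 6·(5327,365) + (4787,328)
step 9: (78825, 5401)  from 2·(36749,2518) + (5327,365)
step 10: (115574, 7919)  from 1·(78825,5401) + (36749,2518)
step 11: (194399, 13320)  from 1·(115574,7919) + (78825,5401)
fundamental: x₁=194399, y₁=13320  (since 37790971201 − 213·177422400 = 1)

194399 13320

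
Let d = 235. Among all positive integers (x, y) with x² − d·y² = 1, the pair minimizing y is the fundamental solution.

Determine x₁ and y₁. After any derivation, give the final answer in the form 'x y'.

√235 → a₀=15, period (3,30); ℓ=2 even so k=1
a_0=15:  p_0=15·1+0=15,  q_0=15·0+1=1
a_1=3:  p_1=3·15+1=46,  q_1=3·1+0=3
fundamental: x₁=46, y₁=3  (since 2116 − 235·9 = 1)

46 3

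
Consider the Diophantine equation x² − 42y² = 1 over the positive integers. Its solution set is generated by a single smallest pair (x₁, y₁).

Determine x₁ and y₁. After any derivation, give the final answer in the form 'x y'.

√42 → a₀=6, period (2,12); ℓ=2 even so k=1
i=0: a=6 ⇒ p=6, q=1
i=1: a=2 ⇒ p=13, q=2
→ (13, 2).  Check: 13²=169, 42·2²=168, difference 1.

13 2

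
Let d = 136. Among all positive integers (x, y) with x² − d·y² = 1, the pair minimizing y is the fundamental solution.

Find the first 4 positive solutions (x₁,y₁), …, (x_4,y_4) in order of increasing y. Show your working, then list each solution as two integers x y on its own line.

35 3
2449 210
171395 14697
11995201 1028580

√136 = [11; 1,1,1,22, …], period ℓ=4 (even) → k=3
i=0: a=11 ⇒ p=11, q=1
…
i=2: a=1 ⇒ p=23, q=2
i=3: a=1 ⇒ p=35, q=3
(x₁, y₁) = (35, 3);  35² − 136·3² = 1 ✓
(35+3√136)^2 = 2449 + 210√136
(35+3√136)^3 = 171395 + 14697√136
(35+3√136)^4 = 11995201 + 1028580√136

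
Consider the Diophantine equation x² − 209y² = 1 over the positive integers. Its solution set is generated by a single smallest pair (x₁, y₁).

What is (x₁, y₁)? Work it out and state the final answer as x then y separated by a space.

√209 = [14; 2,5,3,2,3,5,2,28, …], period ℓ=8 (even) → k=7
a_0=14:  p_0=14·1+0=14,  q_0=14·0+1=1
…
a_6=5:  p_6=5·4019+1171=21266,  q_6=5·278+81=1471
a_7=2:  p_7=2·21266+4019=46551,  q_7=2·1471+278=3220
→ (46551, 3220).  Check: 46551²=2166995601, 209·3220²=2166995600, difference 1.

46551 3220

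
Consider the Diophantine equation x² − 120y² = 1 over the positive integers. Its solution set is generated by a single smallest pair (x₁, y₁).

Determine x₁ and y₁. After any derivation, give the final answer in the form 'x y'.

11 1

√120 = [10; 1,20, …], period ℓ=2 (even) → k=1
a_0=10:  p_0=10·1+0=10,  q_0=10·0+1=1
a_1=1:  p_1=1·10+1=11,  q_1=1·1+0=1
(x₁, y₁) = (11, 1);  11² − 120·1² = 1 ✓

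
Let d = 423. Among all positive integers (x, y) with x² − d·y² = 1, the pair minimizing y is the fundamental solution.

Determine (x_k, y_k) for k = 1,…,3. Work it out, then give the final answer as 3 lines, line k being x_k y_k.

d=423: √d = [20; 1,1,3,4,3,1,1,40] (ℓ=8, even), read p_7/q_7
i=0: a=20 ⇒ p=20, q=1
…
i=6: a=1 ⇒ p=2612, q=127
i=7: a=1 ⇒ p=4607, q=224
→ (4607, 224).  Check: 4607²=21224449, 423·224²=21224448, difference 1.
n=2: (4607,224)∘(4607,224) = (4607·4607+423·224·224, 4607·224+224·4607) = (42448897,2063936)
n=3: (42448897,2063936)∘(4607,224) = (4607·42448897+423·224·2063936, 4607·2063936+224·42448897) = (391124132351,19017106080)

4607 224
42448897 2063936
391124132351 19017106080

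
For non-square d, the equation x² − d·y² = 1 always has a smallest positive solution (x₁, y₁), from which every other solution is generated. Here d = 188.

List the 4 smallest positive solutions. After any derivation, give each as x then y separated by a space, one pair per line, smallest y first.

√188 = [13; 1,2,2,6,2,2,1,26, …], period ℓ=8 (even) → k=7
a_0=13:  p_0=13·1+0=13,  q_0=13·0+1=1
…
a_2=2:  p_2=2·14+13=41,  q_2=2·1+1=3
a_3=2:  p_3=2·41+14=96,  q_3=2·3+1=7
…
a_6=2:  p_6=2·1330+617=3277,  q_6=2·97+45=239
a_7=1:  p_7=1·3277+1330=4607,  q_7=1·239+97=336
fundamental: x₁=4607, y₁=336  (since 21224449 − 188·112896 = 1)
(x_2, y_2) = (4607·4607 + 188·336·336, 4607·336 + 336·4607) = (42448897, 3095904)
(x_3, y_3) = (4607·42448897 + 188·336·3095904, 4607·3095904 + 336·42448897) = (391124132351, 28525659120)
(x_4, y_4) = (4607·391124132351 + 188·336·28525659120, 4607·28525659120 + 336·391124132351) = (3603817713033217, 262835420035776)

4607 336
42448897 3095904
391124132351 28525659120
3603817713033217 262835420035776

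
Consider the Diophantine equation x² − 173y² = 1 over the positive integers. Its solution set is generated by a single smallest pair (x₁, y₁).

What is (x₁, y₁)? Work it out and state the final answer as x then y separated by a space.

2499849 190060

√173 → a₀=13, period (6,1,1,6,26); ℓ=5 odd so k=9
k=0  a_k=13  p_k/q_k = 13/1
…
k=3  a_k=1  p_k/q_k = 171/13
…
k=8  a_k=1  p_k/q_k = 382343/29069
k=9  a_k=6  p_k/q_k = 2499849/190060
(x₁, y₁) = (2499849, 190060);  2499849² − 173·190060² = 1 ✓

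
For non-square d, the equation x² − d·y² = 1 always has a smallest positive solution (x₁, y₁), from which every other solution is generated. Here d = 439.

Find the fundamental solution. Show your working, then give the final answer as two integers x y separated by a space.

√439 = [20; 1,19,1,40, …], period ℓ=4 (even) → k=3
k=0  a_k=20  p_k/q_k = 20/1
k=1  a_k=1  p_k/q_k = 21/1
k=2  a_k=19  p_k/q_k = 419/20
k=3  a_k=1  p_k/q_k = 440/21
→ (440, 21).  Check: 440²=193600, 439·21²=193599, difference 1.

440 21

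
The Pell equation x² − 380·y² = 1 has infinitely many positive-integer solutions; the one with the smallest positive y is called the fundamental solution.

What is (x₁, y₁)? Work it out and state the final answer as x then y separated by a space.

[19; 2,38] for √380; ℓ=2 ⇒ convergent index 1
i=0: a=19 ⇒ p=19, q=1
i=1: a=2 ⇒ p=39, q=2
fundamental: x₁=39, y₁=2  (since 1521 − 380·4 = 1)

39 2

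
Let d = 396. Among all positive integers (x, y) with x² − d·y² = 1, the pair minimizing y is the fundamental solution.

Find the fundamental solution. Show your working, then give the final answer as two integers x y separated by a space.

199 10

√396 = [19; 1,8,1,38, …], period ℓ=4 (even) → k=3
a_0=19:  p_0=19·1+0=19,  q_0=19·0+1=1
…
a_2=8:  p_2=8·20+19=179,  q_2=8·1+1=9
a_3=1:  p_3=1·179+20=199,  q_3=1·9+1=10
fundamental: x₁=199, y₁=10  (since 39601 − 396·100 = 1)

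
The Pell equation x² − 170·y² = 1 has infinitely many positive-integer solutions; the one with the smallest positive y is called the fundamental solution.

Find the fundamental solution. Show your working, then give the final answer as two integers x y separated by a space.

√170 → a₀=13, period (26); ℓ=1 odd so k=1
a_0=13:  p_0=13·1+0=13,  q_0=13·0+1=1
a_1=26:  p_1=26·13+1=339,  q_1=26·1+0=26
(x₁, y₁) = (339, 26);  339² − 170·26² = 1 ✓

339 26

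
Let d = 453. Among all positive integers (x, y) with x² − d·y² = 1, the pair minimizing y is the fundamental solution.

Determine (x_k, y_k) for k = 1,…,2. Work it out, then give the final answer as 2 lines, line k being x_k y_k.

√453 = [21; 3,1,1,10,14,10,1,1,3,42, …], period ℓ=10 (even) → k=9
k=0  a_k=21  p_k/q_k = 21/1
k=1  a_k=3  p_k/q_k = 64/3
k=2  a_k=1  p_k/q_k = 85/4
…
k=4  a_k=10  p_k/q_k = 1575/74
k=5  a_k=14  p_k/q_k = 22199/1043
…
k=7  a_k=1  p_k/q_k = 245764/11547
k=8  a_k=1  p_k/q_k = 469329/22051
k=9  a_k=3  p_k/q_k = 1653751/77700
→ (1653751, 77700).  Check: 1653751²=2734892370001, 453·77700²=2734892370000, difference 1.
(1653751+77700√453)^2 = 5469784740001 + 256992905400√453

1653751 77700
5469784740001 256992905400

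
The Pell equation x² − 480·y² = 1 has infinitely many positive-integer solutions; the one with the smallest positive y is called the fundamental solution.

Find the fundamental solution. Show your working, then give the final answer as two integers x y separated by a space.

241 11

√480 = [21; 1,9,1,42, …], period ℓ=4 (even) → k=3
k=0  a_k=21  p_k/q_k = 21/1
k=1  a_k=1  p_k/q_k = 22/1
k=2  a_k=9  p_k/q_k = 219/10
k=3  a_k=1  p_k/q_k = 241/11
→ (241, 11).  Check: 241²=58081, 480·11²=58080, difference 1.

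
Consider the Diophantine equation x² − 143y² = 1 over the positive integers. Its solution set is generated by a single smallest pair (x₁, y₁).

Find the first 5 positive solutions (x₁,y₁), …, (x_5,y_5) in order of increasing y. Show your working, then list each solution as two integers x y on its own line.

√143 → a₀=11, period (1,22); ℓ=2 even so k=1
k=0  a_k=11  p_k/q_k = 11/1
k=1  a_k=1  p_k/q_k = 12/1
(x₁, y₁) = (12, 1);  12² − 143·1² = 1 ✓
(12+1√143)^2 = 287 + 24√143
(12+1√143)^3 = 6876 + 575√143
(12+1√143)^4 = 164737 + 13776√143
(12+1√143)^5 = 3946812 + 330049√143

12 1
287 24
6876 575
164737 13776
3946812 330049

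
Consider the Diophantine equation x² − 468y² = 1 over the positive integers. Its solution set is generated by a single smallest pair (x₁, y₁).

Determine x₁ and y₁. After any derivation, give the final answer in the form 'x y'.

649 30

[21; 1,1,1,2,1,1,1,42] for √468; ℓ=8 ⇒ convergent index 7
i=0: a=21 ⇒ p=21, q=1
…
i=3: a=1 ⇒ p=65, q=3
…
i=6: a=1 ⇒ p=411, q=19
i=7: a=1 ⇒ p=649, q=30
fundamental: x₁=649, y₁=30  (since 421201 − 468·900 = 1)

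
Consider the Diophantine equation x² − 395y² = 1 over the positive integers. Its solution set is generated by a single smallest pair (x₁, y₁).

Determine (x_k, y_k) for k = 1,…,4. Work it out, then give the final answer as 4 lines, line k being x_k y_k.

159 8
50561 2544
16078239 808984
5112829441 257254368

[19; 1,6,1,38] for √395; ℓ=4 ⇒ convergent index 3
a_0=19:  p_0=19·1+0=19,  q_0=19·0+1=1
…
a_2=6:  p_2=6·20+19=139,  q_2=6·1+1=7
a_3=1:  p_3=1·139+20=159,  q_3=1·7+1=8
fundamental: x₁=159, y₁=8  (since 25281 − 395·64 = 1)
(159+8√395)^2 = 50561 + 2544√395
(159+8√395)^3 = 16078239 + 808984√395
(159+8√395)^4 = 5112829441 + 257254368√395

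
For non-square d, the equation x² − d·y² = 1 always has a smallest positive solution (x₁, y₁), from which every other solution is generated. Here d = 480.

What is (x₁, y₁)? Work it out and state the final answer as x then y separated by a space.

241 11

√480 = [21; 1,9,1,42, …], period ℓ=4 (even) → k=3
i=0: a=21 ⇒ p=21, q=1
…
i=2: a=9 ⇒ p=219, q=10
i=3: a=1 ⇒ p=241, q=11
→ (241, 11).  Check: 241²=58081, 480·11²=58080, difference 1.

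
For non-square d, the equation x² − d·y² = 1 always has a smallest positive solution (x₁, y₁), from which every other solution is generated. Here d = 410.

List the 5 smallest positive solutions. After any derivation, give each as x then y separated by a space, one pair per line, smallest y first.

81 4
13121 648
2125521 104972
344321281 17004816
55777922001 2754675220

[20; 4,40] for √410; ℓ=2 ⇒ convergent index 1
step 0: (20, 1)  from 20·(1,0) + (0,1)
step 1: (81, 4)  from 4·(20,1) + (1,0)
fundamental: x₁=81, y₁=4  (since 6561 − 410·16 = 1)
(x_2, y_2) = (81·81 + 410·4·4, 81·4 + 4·81) = (13121, 648)
(x_3, y_3) = (81·13121 + 410·4·648, 81·648 + 4·13121) = (2125521, 104972)
(x_4, y_4) = (81·2125521 + 410·4·104972, 81·104972 + 4·2125521) = (344321281, 17004816)
(x_5, y_5) = (81·344321281 + 410·4·17004816, 81·17004816 + 4·344321281) = (55777922001, 2754675220)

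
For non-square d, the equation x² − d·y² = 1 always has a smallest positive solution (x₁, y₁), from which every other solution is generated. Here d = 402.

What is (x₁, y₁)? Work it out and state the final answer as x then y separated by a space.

401 20

[20; 20,40] for √402; ℓ=2 ⇒ convergent index 1
a_0=20:  p_0=20·1+0=20,  q_0=20·0+1=1
a_1=20:  p_1=20·20+1=401,  q_1=20·1+0=20
(x₁, y₁) = (401, 20);  401² − 402·20² = 1 ✓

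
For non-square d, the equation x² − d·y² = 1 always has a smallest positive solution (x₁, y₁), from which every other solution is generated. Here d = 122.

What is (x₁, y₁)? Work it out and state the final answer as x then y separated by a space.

d=122: √d = [11; 22] (ℓ=1, odd), read p_1/q_1
a_0=11:  p_0=11·1+0=11,  q_0=11·0+1=1
a_1=22:  p_1=22·11+1=243,  q_1=22·1+0=22
→ (243, 22).  Check: 243²=59049, 122·22²=59048, difference 1.

243 22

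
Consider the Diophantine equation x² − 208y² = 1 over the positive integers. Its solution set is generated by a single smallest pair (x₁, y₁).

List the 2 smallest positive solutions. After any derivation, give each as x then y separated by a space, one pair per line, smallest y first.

649 45
842401 58410

√208 → a₀=14, period (2,2,1,2,2,28); ℓ=6 even so k=5
a_0=14:  p_0=14·1+0=14,  q_0=14·0+1=1
a_1=2:  p_1=2·14+1=29,  q_1=2·1+0=2
…
a_4=2:  p_4=2·101+72=274,  q_4=2·7+5=19
a_5=2:  p_5=2·274+101=649,  q_5=2·19+7=45
fundamental: x₁=649, y₁=45  (since 421201 − 208·2025 = 1)
k=2:  x_2 = 649·649+208·45·45 = 842401,  y_2 = 649·45+45·649 = 58410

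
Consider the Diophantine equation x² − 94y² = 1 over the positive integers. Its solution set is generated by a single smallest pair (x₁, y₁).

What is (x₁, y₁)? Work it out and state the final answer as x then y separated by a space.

[9; 1,2,3,1,1,…,2,1,18] for √94; ℓ=16 ⇒ convergent index 15
k=0  a_k=9  p_k/q_k = 9/1
…
k=3  a_k=3  p_k/q_k = 97/10
k=4  a_k=1  p_k/q_k = 126/13
…
k=6  a_k=5  p_k/q_k = 1241/128
k=7  a_k=1  p_k/q_k = 1464/151
…
k=10  a_k=5  p_k/q_k = 85038/8771
k=11  a_k=1  p_k/q_k = 99455/10258
…
k=13  a_k=3  p_k/q_k = 652934/67345
k=14  a_k=2  p_k/q_k = 1490361/153719
k=15  a_k=1  p_k/q_k = 2143295/221064
→ (2143295, 221064).  Check: 2143295²=4593713457025, 94·221064²=4593713457024, difference 1.

2143295 221064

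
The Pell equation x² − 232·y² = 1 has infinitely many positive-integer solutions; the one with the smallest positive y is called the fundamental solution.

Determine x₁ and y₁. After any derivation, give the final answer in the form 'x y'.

[15; 4,3,7,3,4,30] for √232; ℓ=6 ⇒ convergent index 5
i=0: a=15 ⇒ p=15, q=1
i=1: a=4 ⇒ p=61, q=4
i=2: a=3 ⇒ p=198, q=13
i=3: a=7 ⇒ p=1447, q=95
i=4: a=3 ⇒ p=4539, q=298
i=5: a=4 ⇒ p=19603, q=1287
(x₁, y₁) = (19603, 1287);  19603² − 232·1287² = 1 ✓

19603 1287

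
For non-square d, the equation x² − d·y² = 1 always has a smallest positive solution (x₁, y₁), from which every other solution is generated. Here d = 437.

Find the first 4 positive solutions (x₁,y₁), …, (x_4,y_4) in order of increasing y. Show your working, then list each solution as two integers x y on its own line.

4599 220
42301601 2023560
389090121399 18612704660
3578850894326401 171199655439120

√437 → a₀=20, period (1,9,2,9,1,40); ℓ=6 even so k=5
a_0=20:  p_0=20·1+0=20,  q_0=20·0+1=1
…
a_2=9:  p_2=9·21+20=209,  q_2=9·1+1=10
…
a_4=9:  p_4=9·439+209=4160,  q_4=9·21+10=199
a_5=1:  p_5=1·4160+439=4599,  q_5=1·199+21=220
(x₁, y₁) = (4599, 220);  4599² − 437·220² = 1 ✓
k=2:  x_2 = 4599·4599+437·220·220 = 42301601,  y_2 = 4599·220+220·4599 = 2023560
k=3:  x_3 = 4599·42301601+437·220·2023560 = 389090121399,  y_3 = 4599·2023560+220·42301601 = 18612704660
k=4:  x_4 = 4599·389090121399+437·220·18612704660 = 3578850894326401,  y_4 = 4599·18612704660+220·389090121399 = 171199655439120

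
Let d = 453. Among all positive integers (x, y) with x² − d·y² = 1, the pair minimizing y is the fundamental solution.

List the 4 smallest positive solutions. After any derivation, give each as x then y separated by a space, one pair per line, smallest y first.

1653751 77700
5469784740001 256992905400
18091323967121133751 850004548596233100
59837090203895614338960001 2811391744490881177810800

√453 = [21; 3,1,1,10,14,10,1,1,3,42, …], period ℓ=10 (even) → k=9
step 0: (21, 1)  from 21·(1,0) + (0,1)
…
step 2: (85, 4)  from 1·(64,3) + (21,1)
…
step 8: (469329, 22051)  from 1·(245764,11547) + (223565,10504)
step 9: (1653751, 77700)  from 3·(469329,22051) + (245764,11547)
fundamental: x₁=1653751, y₁=77700  (since 2734892370001 − 453·6037290000 = 1)
n=2: (1653751,77700)∘(1653751,77700) = (1653751·1653751+453·77700·77700, 1653751·77700+77700·1653751) = (5469784740001,256992905400)
n=3: (5469784740001,256992905400)∘(1653751,77700) = (1653751·5469784740001+453·77700·256992905400, 1653751·256992905400+77700·5469784740001) = (18091323967121133751,850004548596233100)
n=4: (18091323967121133751,850004548596233100)∘(1653751,77700) = (1653751·18091323967121133751+453·77700·850004548596233100, 1653751·850004548596233100+77700·18091323967121133751) = (59837090203895614338960001,2811391744490881177810800)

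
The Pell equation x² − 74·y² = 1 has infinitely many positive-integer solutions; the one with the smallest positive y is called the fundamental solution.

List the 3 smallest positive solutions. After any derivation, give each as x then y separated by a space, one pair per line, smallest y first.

3699 430
27365201 3181140
202447753299 23534073290

d=74: √d = [8; 1,1,1,1,16] (ℓ=5, odd), read p_9/q_9
i=0: a=8 ⇒ p=8, q=1
…
i=2: a=1 ⇒ p=17, q=2
…
i=4: a=1 ⇒ p=43, q=5
i=5: a=16 ⇒ p=714, q=83
…
i=7: a=1 ⇒ p=1471, q=171
i=8: a=1 ⇒ p=2228, q=259
i=9: a=1 ⇒ p=3699, q=430
fundamental: x₁=3699, y₁=430  (since 13682601 − 74·184900 = 1)
(3699+430√74)^2 = 27365201 + 3181140√74
(3699+430√74)^3 = 202447753299 + 23534073290√74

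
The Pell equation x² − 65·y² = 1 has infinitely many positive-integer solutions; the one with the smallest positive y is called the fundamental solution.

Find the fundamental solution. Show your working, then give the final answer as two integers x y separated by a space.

129 16

√65 = [8; 16, …], period ℓ=1 (odd) → k=1
step 0: (8, 1)  from 8·(1,0) + (0,1)
step 1: (129, 16)  from 16·(8,1) + (1,0)
fundamental: x₁=129, y₁=16  (since 16641 − 65·256 = 1)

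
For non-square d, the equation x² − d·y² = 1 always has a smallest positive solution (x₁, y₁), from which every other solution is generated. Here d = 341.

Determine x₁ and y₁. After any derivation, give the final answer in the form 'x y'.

10626551 575460

√341 = [18; 2,6,1,8,2,…,6,2,36, …], period ℓ=14 (even) → k=13
step 0: (18, 1)  from 18·(1,0) + (0,1)
…
step 7: (20479, 1109)  from 2·(7645,414) + (5189,281)
…
step 10: (641940, 34763)  from 8·(76727,4155) + (28124,1523)
…
step 12: (4953942, 268271)  from 6·(718667,38918) + (641940,34763)
step 13: (10626551, 575460)  from 2·(4953942,268271) + (718667,38918)
→ (10626551, 575460).  Check: 10626551²=112923586155601, 341·575460²=112923586155600, difference 1.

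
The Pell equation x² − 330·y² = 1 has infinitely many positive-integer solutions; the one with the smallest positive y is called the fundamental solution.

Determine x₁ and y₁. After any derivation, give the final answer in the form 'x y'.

109 6

[18; 6,36] for √330; ℓ=2 ⇒ convergent index 1
a_0=18:  p_0=18·1+0=18,  q_0=18·0+1=1
a_1=6:  p_1=6·18+1=109,  q_1=6·1+0=6
(x₁, y₁) = (109, 6);  109² − 330·6² = 1 ✓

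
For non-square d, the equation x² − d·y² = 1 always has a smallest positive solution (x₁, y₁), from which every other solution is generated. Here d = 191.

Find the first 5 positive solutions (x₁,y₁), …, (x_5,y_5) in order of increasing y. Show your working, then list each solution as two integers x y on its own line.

8994000 650783
161784071999999 11706284604000
2910171887135973018000 210572647456751349217
52348171905801720863712000001 3787780782452031563430792000
941638916241558444724564320044970000 68134600714746933190345629744650783

√191 → a₀=13, period (1,4,1,1,3,…,4,1,26); ℓ=16 even so k=15
a_0=13:  p_0=13·1+0=13,  q_0=13·0+1=1
a_1=1:  p_1=1·13+1=14,  q_1=1·1+0=1
…
a_3=1:  p_3=1·69+14=83,  q_3=1·5+1=6
…
a_8=13:  p_8=13·2999+1230=40217,  q_8=13·217+89=2910
…
a_11=3:  p_11=3·207083+83433=704682,  q_11=3·14984+6037=50989
a_12=1:  p_12=1·704682+207083=911765,  q_12=1·50989+14984=65973
…
a_14=4:  p_14=4·1616447+911765=7377553,  q_14=4·116962+65973=533821
a_15=1:  p_15=1·7377553+1616447=8994000,  q_15=1·533821+116962=650783
fundamental: x₁=8994000, y₁=650783  (since 80892036000000 − 191·423518513089 = 1)
(x_2, y_2) = (8994000·8994000 + 191·650783·650783, 8994000·650783 + 650783·8994000) = (161784071999999, 11706284604000)
(x_3, y_3) = (8994000·161784071999999 + 191·650783·11706284604000, 8994000·11706284604000 + 650783·161784071999999) = (2910171887135973018000, 210572647456751349217)
(x_4, y_4) = (8994000·2910171887135973018000 + 191·650783·210572647456751349217, 8994000·210572647456751349217 + 650783·2910171887135973018000) = (52348171905801720863712000001, 3787780782452031563430792000)
(x_5, y_5) = (8994000·52348171905801720863712000001 + 191·650783·3787780782452031563430792000, 8994000·3787780782452031563430792000 + 650783·52348171905801720863712000001) = (941638916241558444724564320044970000, 68134600714746933190345629744650783)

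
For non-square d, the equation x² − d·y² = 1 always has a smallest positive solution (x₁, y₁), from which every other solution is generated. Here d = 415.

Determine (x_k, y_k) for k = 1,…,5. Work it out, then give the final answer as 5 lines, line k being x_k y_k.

[20; 2,1,2,4,6,…,1,2,40] for √415; ℓ=16 ⇒ convergent index 15
a_0=20:  p_0=20·1+0=20,  q_0=20·0+1=1
a_1=2:  p_1=2·20+1=41,  q_1=2·1+0=2
a_2=1:  p_2=1·41+20=61,  q_2=1·2+1=3
…
a_7=1:  p_7=1·5154+4441=9595,  q_7=1·253+218=471
a_8=3:  p_8=3·9595+5154=33939,  q_8=3·471+253=1666
…
a_11=6:  p_11=6·77473+43534=508372,  q_11=6·3803+2137=24955
a_12=4:  p_12=4·508372+77473=2110961,  q_12=4·24955+3803=103623
…
a_14=1:  p_14=1·4730294+2110961=6841255,  q_14=1·232201+103623=335824
a_15=2:  p_15=2·6841255+4730294=18412804,  q_15=2·335824+232201=903849
→ (18412804, 903849).  Check: 18412804²=339031351142416, 415·903849²=339031351142415, difference 1.
n=2: (18412804,903849)∘(18412804,903849) = (18412804·18412804+415·903849·903849, 18412804·903849+903849·18412804) = (678062702284831,33284788965192)
n=3: (678062702284831,33284788965192)∘(18412804,903849) = (18412804·678062702284831+415·903849·33284788965192, 18412804·33284788965192+903849·678062702284831) = (24970071273761872339444,1225732590794885332887)
n=4: (24970071273761872339444,1225732590794885332887)∘(18412804,903849) = (18412804·24970071273761872339444+415·903849·1225732590794885332887, 18412804·1225732590794885332887+903849·24970071273761872339444) = (919538056459614718055705397121,45138347901436822389057205104)
n=5: (919538056459614718055705397121,45138347901436822389057205104)∘(18412804,903849) = (18412804·919538056459614718055705397121+415·903849·45138347901436822389057205104, 18412804·45138347901436822389057205104+903849·919538056459614718055705397121) = (33862548008263614468078655355989935124,1662247105585933832332453329850170345)

18412804 903849
678062702284831 33284788965192
24970071273761872339444 1225732590794885332887
919538056459614718055705397121 45138347901436822389057205104
33862548008263614468078655355989935124 1662247105585933832332453329850170345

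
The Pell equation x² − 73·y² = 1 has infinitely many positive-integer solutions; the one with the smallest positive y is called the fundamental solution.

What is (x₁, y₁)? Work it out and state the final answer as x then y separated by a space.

d=73: √d = [8; 1,1,5,5,1,1,16] (ℓ=7, odd), read p_13/q_13
k=0  a_k=8  p_k/q_k = 8/1
k=1  a_k=1  p_k/q_k = 9/1
…
k=3  a_k=5  p_k/q_k = 94/11
…
k=9  a_k=1  p_k/q_k = 36406/4261
k=10  a_k=5  p_k/q_k = 200767/23498
…
k=12  a_k=1  p_k/q_k = 1241008/145249
k=13  a_k=1  p_k/q_k = 2281249/267000
→ (2281249, 267000).  Check: 2281249²=5204097000001, 73·267000²=5204097000000, difference 1.

2281249 267000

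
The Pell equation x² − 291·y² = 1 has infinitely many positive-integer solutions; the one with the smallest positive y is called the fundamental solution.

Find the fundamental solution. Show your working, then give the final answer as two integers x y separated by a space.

290 17

√291 → a₀=17, period (17,34); ℓ=2 even so k=1
i=0: a=17 ⇒ p=17, q=1
i=1: a=17 ⇒ p=290, q=17
fundamental: x₁=290, y₁=17  (since 84100 − 291·289 = 1)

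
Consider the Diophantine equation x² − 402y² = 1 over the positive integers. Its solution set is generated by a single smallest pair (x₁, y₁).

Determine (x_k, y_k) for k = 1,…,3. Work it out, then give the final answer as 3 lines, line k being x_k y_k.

√402 → a₀=20, period (20,40); ℓ=2 even so k=1
i=0: a=20 ⇒ p=20, q=1
i=1: a=20 ⇒ p=401, q=20
(x₁, y₁) = (401, 20);  401² − 402·20² = 1 ✓
n=2: (401,20)∘(401,20) = (401·401+402·20·20, 401·20+20·401) = (321601,16040)
n=3: (321601,16040)∘(401,20) = (401·321601+402·20·16040, 401·16040+20·321601) = (257923601,12864060)

401 20
321601 16040
257923601 12864060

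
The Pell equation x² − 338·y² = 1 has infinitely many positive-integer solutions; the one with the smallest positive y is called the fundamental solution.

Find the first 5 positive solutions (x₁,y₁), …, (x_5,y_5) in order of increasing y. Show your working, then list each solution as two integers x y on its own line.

114243 6214
26102926097 1419812004
5964153172084899 324407165539730
1362725501650887306817 74122495624090936776
311363698964240484013304163 16935952534841634614661406

d=338: √d = [18; 2,1,1,2,36] (ℓ=5, odd), read p_9/q_9
k=0  a_k=18  p_k/q_k = 18/1
…
k=2  a_k=1  p_k/q_k = 55/3
…
k=6  a_k=2  p_k/q_k = 17631/959
…
k=8  a_k=1  p_k/q_k = 43958/2391
k=9  a_k=2  p_k/q_k = 114243/6214
fundamental: x₁=114243, y₁=6214  (since 13051463049 − 338·38613796 = 1)
(x_2, y_2) = (114243·114243 + 338·6214·6214, 114243·6214 + 6214·114243) = (26102926097, 1419812004)
(x_3, y_3) = (114243·26102926097 + 338·6214·1419812004, 114243·1419812004 + 6214·26102926097) = (5964153172084899, 324407165539730)
(x_4, y_4) = (114243·5964153172084899 + 338·6214·324407165539730, 114243·324407165539730 + 6214·5964153172084899) = (1362725501650887306817, 74122495624090936776)
(x_5, y_5) = (114243·1362725501650887306817 + 338·6214·74122495624090936776, 114243·74122495624090936776 + 6214·1362725501650887306817) = (311363698964240484013304163, 16935952534841634614661406)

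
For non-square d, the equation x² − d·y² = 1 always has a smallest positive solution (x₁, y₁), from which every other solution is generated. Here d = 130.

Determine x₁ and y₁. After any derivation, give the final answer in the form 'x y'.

[11; 2,2,22] for √130; ℓ=3 ⇒ convergent index 5
a_0=11:  p_0=11·1+0=11,  q_0=11·0+1=1
a_1=2:  p_1=2·11+1=23,  q_1=2·1+0=2
…
a_3=22:  p_3=22·57+23=1277,  q_3=22·5+2=112
a_4=2:  p_4=2·1277+57=2611,  q_4=2·112+5=229
a_5=2:  p_5=2·2611+1277=6499,  q_5=2·229+112=570
→ (6499, 570).  Check: 6499²=42237001, 130·570²=42237000, difference 1.

6499 570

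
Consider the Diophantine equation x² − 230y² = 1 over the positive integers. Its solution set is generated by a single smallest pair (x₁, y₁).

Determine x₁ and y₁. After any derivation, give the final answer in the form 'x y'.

91 6

√230 = [15; 6,30, …], period ℓ=2 (even) → k=1
i=0: a=15 ⇒ p=15, q=1
i=1: a=6 ⇒ p=91, q=6
→ (91, 6).  Check: 91²=8281, 230·6²=8280, difference 1.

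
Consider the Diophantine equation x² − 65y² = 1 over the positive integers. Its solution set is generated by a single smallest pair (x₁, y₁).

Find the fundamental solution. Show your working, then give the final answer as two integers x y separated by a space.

129 16

√65 = [8; 16, …], period ℓ=1 (odd) → k=1
a_0=8:  p_0=8·1+0=8,  q_0=8·0+1=1
a_1=16:  p_1=16·8+1=129,  q_1=16·1+0=16
(x₁, y₁) = (129, 16);  129² − 65·16² = 1 ✓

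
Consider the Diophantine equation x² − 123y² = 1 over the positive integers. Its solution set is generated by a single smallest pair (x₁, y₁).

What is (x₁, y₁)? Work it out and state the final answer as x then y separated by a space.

122 11

d=123: √d = [11; 11,22] (ℓ=2, even), read p_1/q_1
i=0: a=11 ⇒ p=11, q=1
i=1: a=11 ⇒ p=122, q=11
→ (122, 11).  Check: 122²=14884, 123·11²=14883, difference 1.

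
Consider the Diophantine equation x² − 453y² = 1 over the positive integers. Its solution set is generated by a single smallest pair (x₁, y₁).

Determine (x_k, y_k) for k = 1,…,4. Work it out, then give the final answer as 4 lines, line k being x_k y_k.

[21; 3,1,1,10,14,10,1,1,3,42] for √453; ℓ=10 ⇒ convergent index 9
k=0  a_k=21  p_k/q_k = 21/1
…
k=3  a_k=1  p_k/q_k = 149/7
…
k=5  a_k=14  p_k/q_k = 22199/1043
…
k=7  a_k=1  p_k/q_k = 245764/11547
k=8  a_k=1  p_k/q_k = 469329/22051
k=9  a_k=3  p_k/q_k = 1653751/77700
→ (1653751, 77700).  Check: 1653751²=2734892370001, 453·77700²=2734892370000, difference 1.
n=2: (1653751,77700)∘(1653751,77700) = (1653751·1653751+453·77700·77700, 1653751·77700+77700·1653751) = (5469784740001,256992905400)
n=3: (5469784740001,256992905400)∘(1653751,77700) = (1653751·5469784740001+453·77700·256992905400, 1653751·256992905400+77700·5469784740001) = (18091323967121133751,850004548596233100)
n=4: (18091323967121133751,850004548596233100)∘(1653751,77700) = (1653751·18091323967121133751+453·77700·850004548596233100, 1653751·850004548596233100+77700·18091323967121133751) = (59837090203895614338960001,2811391744490881177810800)

1653751 77700
5469784740001 256992905400
18091323967121133751 850004548596233100
59837090203895614338960001 2811391744490881177810800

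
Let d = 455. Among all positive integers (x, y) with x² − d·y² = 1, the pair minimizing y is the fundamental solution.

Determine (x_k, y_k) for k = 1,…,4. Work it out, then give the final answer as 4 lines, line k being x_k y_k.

√455 = [21; 3,42, …], period ℓ=2 (even) → k=1
i=0: a=21 ⇒ p=21, q=1
i=1: a=3 ⇒ p=64, q=3
fundamental: x₁=64, y₁=3  (since 4096 − 455·9 = 1)
k=2:  x_2 = 64·64+455·3·3 = 8191,  y_2 = 64·3+3·64 = 384
k=3:  x_3 = 64·8191+455·3·384 = 1048384,  y_3 = 64·384+3·8191 = 49149
k=4:  x_4 = 64·1048384+455·3·49149 = 134184961,  y_4 = 64·49149+3·1048384 = 6290688

64 3
8191 384
1048384 49149
134184961 6290688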